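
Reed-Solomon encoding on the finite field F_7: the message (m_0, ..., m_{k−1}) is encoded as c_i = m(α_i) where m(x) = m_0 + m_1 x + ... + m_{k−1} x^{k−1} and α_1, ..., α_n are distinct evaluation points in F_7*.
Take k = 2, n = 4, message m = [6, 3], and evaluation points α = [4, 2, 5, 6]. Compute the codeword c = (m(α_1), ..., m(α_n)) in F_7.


c = [4, 5, 0, 3]

Message polynomial: m(x) = 6 + 3·x (mod 7).
For each evaluation point α_i, compute m(α_i) mod 7:
  α_1 = 4: Horner steps 3 → 4, so m(4) = 4.
  α_2 = 2: Horner steps 3 → 5, so m(2) = 5.
  α_3 = 5: Horner steps 3 → 0, so m(5) = 0.
  α_4 = 6: Horner steps 3 → 3, so m(6) = 3.
Codeword c = [4, 5, 0, 3] ∈ F_7^4.


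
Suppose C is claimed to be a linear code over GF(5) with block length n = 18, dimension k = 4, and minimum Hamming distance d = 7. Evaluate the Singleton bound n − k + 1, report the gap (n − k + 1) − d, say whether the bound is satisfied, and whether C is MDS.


Singleton RHS = n − k + 1 = 15, slack = 8, bound satisfied, not MDS.

Singleton bound: d ≤ n − k + 1.
Here n = 18, k = 4, so n − k + 1 = 15.
Given d = 7, check d ≤ 15: YES.
Slack = (n − k + 1) − d = 8.
The code is NOT MDS (slack = 8 > 0).
Description: the claimed parameters are [18, 4, 7]_5; such a code would be non-MDS.


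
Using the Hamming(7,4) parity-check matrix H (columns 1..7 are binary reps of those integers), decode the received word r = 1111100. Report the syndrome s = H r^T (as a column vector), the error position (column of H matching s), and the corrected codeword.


s = (0, 0, 1)^T, error position = 1, corrected codeword c = 0111100

Compute s = H r^T mod 2 one row at a time:
  s_1 = 1 + 1 + 0 + 0 = 2 ≡ 0 (mod 2).
  s_2 = 1 + 1 + 0 + 0 = 2 ≡ 0 (mod 2).
  s_3 = 1 + 1 + 1 + 0 = 3 ≡ 1 (mod 2).
s = (0, 0, 1)^T — this equals column 1 of H (binary 001), so error is at position 1.
Correct: flip bit 1 of r = 1111100 to get c = 0111100.


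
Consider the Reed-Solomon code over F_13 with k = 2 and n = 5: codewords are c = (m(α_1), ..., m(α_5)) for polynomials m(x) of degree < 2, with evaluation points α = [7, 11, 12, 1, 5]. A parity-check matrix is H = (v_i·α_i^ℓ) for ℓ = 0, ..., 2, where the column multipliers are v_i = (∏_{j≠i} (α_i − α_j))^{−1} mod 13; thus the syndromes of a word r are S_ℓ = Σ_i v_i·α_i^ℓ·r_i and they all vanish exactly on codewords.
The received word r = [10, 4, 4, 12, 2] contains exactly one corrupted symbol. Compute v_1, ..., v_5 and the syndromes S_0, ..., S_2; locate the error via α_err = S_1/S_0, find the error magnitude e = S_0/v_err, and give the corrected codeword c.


S = (8, 10, 6), error at position 2, error magnitude e = 4, c = [10, 0, 4, 12, 2].

Step 1: column multipliers v_i = (∏_{j≠i}(α_i − α_j))^{−1} mod 13.
  i = 1 (α = 7): (7−11)(7−12)(7−1)(7−5) = (−4)·(−5)·6·2 = 240 ≡ 6, so v_1 = 6^{−1} = 11 (mod 13).
  i = 2 (α = 11): (11−7)(11−12)(11−1)(11−5) = 4·(−1)·10·6 = −240 ≡ 7, so v_2 = 7^{−1} = 2 (mod 13).
  i = 3 (α = 12): (12−7)(12−11)(12−1)(12−5) = 5·1·11·7 = 385 ≡ 8, so v_3 = 8^{−1} = 5 (mod 13).
  i = 4 (α = 1): (1−7)(1−11)(1−12)(1−5) = (−6)·(−10)·(−11)·(−4) = 2640 ≡ 1, so v_4 = 1^{−1} = 1 (mod 13).
  i = 5 (α = 5): (5−7)(5−11)(5−12)(5−1) = (−2)·(−6)·(−7)·4 = −336 ≡ 2, so v_5 = 2^{−1} = 7 (mod 13).
  v = [11, 2, 5, 1, 7].
Step 2: syndromes of r = [10, 4, 4, 12, 2] (all sums mod 13).
  S_0 = Σ v_i r_i = 11·10 + 2·4 + 5·4 + 1·12 + 7·2 = 164 ≡ 8.
  S_1 = Σ v_i α_i r_i = 11·7·10 + 2·11·4 + 5·12·4 + 1·1·12 + 7·5·2 = 1180 ≡ 10.
  α_i^2 mod 13 = [10, 4, 1, 1, 12].
  S_2 = Σ v_i α_i^2 r_i = 11·10·10 + 2·4·4 + 5·1·4 + 1·1·12 + 7·12·2 = 1332 ≡ 6.
  S = (8, 10, 6) ≠ 0, so r is not a codeword (an error is present).
Step 3: locate the error. For a single error e at position i, S_ℓ = v_i·e·α_i^ℓ, so α_err = S_1/S_0.
  S_0^{−1} = 8^{−1} = 5 (mod 13), so α_err = 10·5 = 50 ≡ 11 = α_2. Error position i = 2.
  Consistency check: S_2/S_1 = 6·4 = 24 ≡ 11 = α_err ✓ (single-error assumption holds).
Step 4: error magnitude e = S_0/v_2 = S_0·∏_{j≠2}(α_2 − α_j) = 8·7 = 56 ≡ 4 (mod 13).
Step 5: correct position 2: c_2 = r_2 − e = 4 − 4 ≡ 0 (mod 13). Hence c = [10, 0, 4, 12, 2].
  Check: interpolating c through the α_i gives m(x) = 8 + 4·x (degree < 2) with m(α_i) = c_i for every i, so c is indeed a codeword.


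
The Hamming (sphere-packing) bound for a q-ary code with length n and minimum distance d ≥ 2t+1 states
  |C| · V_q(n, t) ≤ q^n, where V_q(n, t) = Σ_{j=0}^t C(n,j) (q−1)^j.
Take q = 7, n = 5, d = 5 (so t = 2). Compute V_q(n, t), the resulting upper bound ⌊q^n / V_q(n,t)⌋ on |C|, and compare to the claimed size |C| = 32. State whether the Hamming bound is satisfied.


V_q(n, t) = 391, q^n = 16807, Hamming bound = 42, |C| = 32 ≤ bound (satisfied).

Step 1: Compute V_q(n, t) = Σ_{j=0}^2 C(n, j) (q−1)^j.
  j = 0: C(5,0)·(6)^0 = 1·1 = 1.
  j = 1: C(5,1)·(6)^1 = 5·6 = 30.
  j = 2: C(5,2)·(6)^2 = 10·36 = 360.
  V_q(n, t) = 1 + 30 + 360 = 391.
Step 2: q^n = 7^5 = 16807.
Step 3: Hamming bound ⌊q^n / V_q(n,t)⌋ = ⌊16807/391⌋ = 42.
Step 4: Compare |C| = 32 to 42: satisfied.
The claimed |C| lies below the Hamming bound.


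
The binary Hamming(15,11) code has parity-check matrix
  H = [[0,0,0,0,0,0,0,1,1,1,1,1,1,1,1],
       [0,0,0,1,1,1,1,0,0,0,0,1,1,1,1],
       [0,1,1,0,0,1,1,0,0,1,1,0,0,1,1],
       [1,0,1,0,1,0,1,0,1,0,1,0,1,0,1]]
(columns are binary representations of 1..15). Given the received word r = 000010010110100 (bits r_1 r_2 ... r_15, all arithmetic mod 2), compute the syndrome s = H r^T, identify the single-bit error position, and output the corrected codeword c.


s = (0, 0, 0, 1)^T, error position = 1, corrected codeword c = 100010010110100

Compute s = H r^T mod 2 one row at a time:
  s_1 = 1 + 0 + 1 + 1 + 0 + 1 + 0 + 0 = 4 ≡ 0 (mod 2).
  s_2 = 0 + 1 + 0 + 0 + 0 + 1 + 0 + 0 = 2 ≡ 0 (mod 2).
  s_3 = 0 + 0 + 0 + 0 + 1 + 1 + 0 + 0 = 2 ≡ 0 (mod 2).
  s_4 = 0 + 0 + 1 + 0 + 0 + 1 + 1 + 0 = 3 ≡ 1 (mod 2).
s = (0, 0, 0, 1)^T — this equals column 1 of H (binary 0001), so error is at position 1.
Correct: flip bit 1 of r = 000010010110100 to get c = 100010010110100.


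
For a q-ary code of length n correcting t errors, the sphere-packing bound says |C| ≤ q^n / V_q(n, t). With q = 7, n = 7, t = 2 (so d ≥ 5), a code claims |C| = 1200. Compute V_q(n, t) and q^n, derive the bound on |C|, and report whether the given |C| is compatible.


V_q(n, t) = 799, q^n = 823543, Hamming bound = 1030, |C| = 1200 > bound (violated).

Step 1: Compute V_q(n, t) = Σ_{j=0}^2 C(n, j) (q−1)^j.
  j = 0: C(7,0)·(6)^0 = 1·1 = 1.
  j = 1: C(7,1)·(6)^1 = 7·6 = 42.
  j = 2: C(7,2)·(6)^2 = 21·36 = 756.
  V_q(n, t) = 1 + 42 + 756 = 799.
Step 2: q^n = 7^7 = 823543.
Step 3: Hamming bound ⌊q^n / V_q(n,t)⌋ = ⌊823543/799⌋ = 1030.
Step 4: Compare |C| = 1200 to 1030: violated.
The claimed |C| lies above the Hamming bound, so no 7-ary code of length 7 with d ≥ 5 can have 1200 codewords.


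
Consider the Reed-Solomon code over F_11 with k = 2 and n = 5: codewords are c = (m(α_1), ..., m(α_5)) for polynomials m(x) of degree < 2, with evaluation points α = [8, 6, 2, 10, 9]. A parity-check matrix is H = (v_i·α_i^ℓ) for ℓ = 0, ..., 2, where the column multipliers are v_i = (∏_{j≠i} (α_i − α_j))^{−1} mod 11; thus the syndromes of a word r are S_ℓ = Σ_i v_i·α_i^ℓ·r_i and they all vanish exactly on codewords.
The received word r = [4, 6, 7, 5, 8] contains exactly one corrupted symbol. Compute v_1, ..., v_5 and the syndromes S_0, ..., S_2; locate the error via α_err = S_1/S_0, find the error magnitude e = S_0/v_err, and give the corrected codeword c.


S = (2, 5, 7), error at position 1, error magnitude e = 4, c = [0, 6, 7, 5, 8].

Step 1: column multipliers v_i = (∏_{j≠i}(α_i − α_j))^{−1} mod 11.
  i = 1 (α = 8): (8−6)(8−2)(8−10)(8−9) = 2·6·(−2)·(−1) = 24 ≡ 2, so v_1 = 2^{−1} = 6 (mod 11).
  i = 2 (α = 6): (6−8)(6−2)(6−10)(6−9) = (−2)·4·(−4)·(−3) = −96 ≡ 3, so v_2 = 3^{−1} = 4 (mod 11).
  i = 3 (α = 2): (2−8)(2−6)(2−10)(2−9) = (−6)·(−4)·(−8)·(−7) = 1344 ≡ 2, so v_3 = 2^{−1} = 6 (mod 11).
  i = 4 (α = 10): (10−8)(10−6)(10−2)(10−9) = 2·4·8·1 = 64 ≡ 9, so v_4 = 9^{−1} = 5 (mod 11).
  i = 5 (α = 9): (9−8)(9−6)(9−2)(9−10) = 1·3·7·(−1) = −21 ≡ 1, so v_5 = 1^{−1} = 1 (mod 11).
  v = [6, 4, 6, 5, 1].
Step 2: syndromes of r = [4, 6, 7, 5, 8] (all sums mod 11).
  S_0 = Σ v_i r_i = 6·4 + 4·6 + 6·7 + 5·5 + 1·8 = 123 ≡ 2.
  S_1 = Σ v_i α_i r_i = 6·8·4 + 4·6·6 + 6·2·7 + 5·10·5 + 1·9·8 = 742 ≡ 5.
  α_i^2 mod 11 = [9, 3, 4, 1, 4].
  S_2 = Σ v_i α_i^2 r_i = 6·9·4 + 4·3·6 + 6·4·7 + 5·1·5 + 1·4·8 = 513 ≡ 7.
  S = (2, 5, 7) ≠ 0, so r is not a codeword (an error is present).
Step 3: locate the error. For a single error e at position i, S_ℓ = v_i·e·α_i^ℓ, so α_err = S_1/S_0.
  S_0^{−1} = 2^{−1} = 6 (mod 11), so α_err = 5·6 = 30 ≡ 8 = α_1. Error position i = 1.
  Consistency check: S_2/S_1 = 7·9 = 63 ≡ 8 = α_err ✓ (single-error assumption holds).
Step 4: error magnitude e = S_0/v_1 = S_0·∏_{j≠1}(α_1 − α_j) = 2·2 = 4 ≡ 4 (mod 11).
Step 5: correct position 1: c_1 = r_1 − e = 4 − 4 ≡ 0 (mod 11). Hence c = [0, 6, 7, 5, 8].
  Check: interpolating c through the α_i gives m(x) = 2 + 8·x (degree < 2) with m(α_i) = c_i for every i, so c is indeed a codeword.


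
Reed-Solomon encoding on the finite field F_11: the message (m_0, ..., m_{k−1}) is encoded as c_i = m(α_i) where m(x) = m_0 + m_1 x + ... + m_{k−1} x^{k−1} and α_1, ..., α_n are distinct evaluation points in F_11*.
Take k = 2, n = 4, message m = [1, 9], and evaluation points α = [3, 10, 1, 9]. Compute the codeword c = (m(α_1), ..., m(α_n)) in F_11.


c = [6, 3, 10, 5]

Message polynomial: m(x) = 1 + 9·x (mod 11).
For each evaluation point α_i, compute m(α_i) mod 11:
  α_1 = 3: Horner steps 9 → 6, so m(3) = 6.
  α_2 = 10: Horner steps 9 → 3, so m(10) = 3.
  α_3 = 1: Horner steps 9 → 10, so m(1) = 10.
  α_4 = 9: Horner steps 9 → 5, so m(9) = 5.
Codeword c = [6, 3, 10, 5] ∈ F_11^4.


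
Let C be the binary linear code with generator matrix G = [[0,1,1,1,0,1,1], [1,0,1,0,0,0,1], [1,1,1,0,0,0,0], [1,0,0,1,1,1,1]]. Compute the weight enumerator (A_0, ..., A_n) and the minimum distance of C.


Weight distribution: A_0 = 1, A_1 = 1, A_2 = 1, A_3 = 4, A_4 = 5, A_5 = 3, A_6 = 1. Minimum distance d = 1.

Enumerate all 2^4 = 16 messages m ∈ F_2^4.
For each, compute codeword c = mG in F_2^7, then tally its weight.
  m = 0000 → c = 0000000, weight = 0.
  m = 1000 → c = 0111011, weight = 5.
  m = 0100 → c = 1010001, weight = 3.
  m = 1100 → c = 1101010, weight = 4.
  m = 0010 → c = 1110000, weight = 3.
  m = 1010 → c = 1001011, weight = 4.
  m = 0110 → c = 0100001, weight = 2.
  m = 1110 → c = 0011010, weight = 3.
  m = 0001 → c = 1001111, weight = 5.
  m = 1001 → c = 1110100, weight = 4.
  m = 0101 → c = 0011110, weight = 4.
  m = 1101 → c = 0100101, weight = 3.
  m = 0011 → c = 0111111, weight = 6.
  m = 1011 → c = 0000100, weight = 1.
  m = 0111 → c = 1101110, weight = 5.
  m = 1111 → c = 1010101, weight = 4.
Tally weights:
  weight 0: 1 codewords.
  weight 1: 1 codewords.
  weight 2: 1 codewords.
  weight 3: 4 codewords.
  weight 4: 5 codewords.
  weight 5: 3 codewords.
  weight 6: 1 codewords.
Minimum distance d = smallest w > 0 with A_w > 0 = 1.
Sanity: Σ A_w = 16 = 2^4 = 16 ✓.


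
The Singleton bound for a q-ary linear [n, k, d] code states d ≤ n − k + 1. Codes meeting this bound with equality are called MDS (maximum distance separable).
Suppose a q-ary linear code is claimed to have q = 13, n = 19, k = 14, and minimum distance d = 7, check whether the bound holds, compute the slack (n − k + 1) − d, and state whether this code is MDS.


Singleton RHS = n − k + 1 = 6, slack = -1, bound violated (no such code; not MDS).

Singleton bound: d ≤ n − k + 1.
Here n = 19, k = 14, so n − k + 1 = 6.
Given d = 7, check d ≤ 6: NO.
Slack = (n − k + 1) − d = -1.
The slack is negative: d = 7 exceeds n − k + 1 = 6 by 1, so the Singleton bound is violated and no linear [19, 14, 7]_13 code can exist. In particular it is not MDS (MDS requires d = n − k + 1 exactly).
Description: the claimed parameters are [19, 14, 7]_13; such a code would be impossible (violates the Singleton bound).


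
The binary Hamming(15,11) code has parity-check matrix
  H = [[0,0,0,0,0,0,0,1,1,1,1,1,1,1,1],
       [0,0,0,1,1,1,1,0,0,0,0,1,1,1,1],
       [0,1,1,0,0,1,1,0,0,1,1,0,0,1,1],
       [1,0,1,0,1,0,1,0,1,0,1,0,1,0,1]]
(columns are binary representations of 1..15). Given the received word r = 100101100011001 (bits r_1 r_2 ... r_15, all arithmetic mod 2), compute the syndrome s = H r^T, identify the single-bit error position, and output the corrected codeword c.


s = (1, 1, 0, 0)^T, error position = 12, corrected codeword c = 100101100010001

Compute s = H r^T mod 2 one row at a time:
  s_1 = 0 + 0 + 0 + 1 + 1 + 0 + 0 + 1 = 3 ≡ 1 (mod 2).
  s_2 = 1 + 0 + 1 + 1 + 1 + 0 + 0 + 1 = 5 ≡ 1 (mod 2).
  s_3 = 0 + 0 + 1 + 1 + 0 + 1 + 0 + 1 = 4 ≡ 0 (mod 2).
  s_4 = 1 + 0 + 0 + 1 + 0 + 1 + 0 + 1 = 4 ≡ 0 (mod 2).
s = (1, 1, 0, 0)^T — this equals column 12 of H (binary 1100), so error is at position 12.
Correct: flip bit 12 of r = 100101100011001 to get c = 100101100010001.


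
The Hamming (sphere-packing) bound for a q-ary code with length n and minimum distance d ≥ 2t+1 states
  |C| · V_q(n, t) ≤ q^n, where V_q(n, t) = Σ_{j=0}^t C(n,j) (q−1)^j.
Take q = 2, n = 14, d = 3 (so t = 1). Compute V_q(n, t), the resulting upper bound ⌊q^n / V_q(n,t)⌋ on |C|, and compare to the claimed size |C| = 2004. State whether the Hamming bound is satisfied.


V_q(n, t) = 15, q^n = 16384, Hamming bound = 1092, |C| = 2004 > bound (violated).

Step 1: Compute V_q(n, t) = Σ_{j=0}^1 C(n, j) (q−1)^j.
  j = 0: C(14,0)·(1)^0 = 1·1 = 1.
  j = 1: C(14,1)·(1)^1 = 14·1 = 14.
  V_q(n, t) = 1 + 14 = 15.
Step 2: q^n = 2^14 = 16384.
Step 3: Hamming bound ⌊q^n / V_q(n,t)⌋ = ⌊16384/15⌋ = 1092.
Step 4: Compare |C| = 2004 to 1092: violated.
The claimed |C| lies above the Hamming bound, so no 2-ary code of length 14 with d ≥ 3 can have 2004 codewords.


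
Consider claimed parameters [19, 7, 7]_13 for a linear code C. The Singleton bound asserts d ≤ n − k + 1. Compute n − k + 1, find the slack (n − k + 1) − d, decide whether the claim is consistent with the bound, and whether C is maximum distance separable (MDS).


Singleton RHS = n − k + 1 = 13, slack = 6, bound satisfied, not MDS.

Singleton bound: d ≤ n − k + 1.
Here n = 19, k = 7, so n − k + 1 = 13.
Given d = 7, check d ≤ 13: YES.
Slack = (n − k + 1) − d = 6.
The code is NOT MDS (slack = 6 > 0).
Description: the claimed parameters are [19, 7, 7]_13; such a code would be non-MDS.


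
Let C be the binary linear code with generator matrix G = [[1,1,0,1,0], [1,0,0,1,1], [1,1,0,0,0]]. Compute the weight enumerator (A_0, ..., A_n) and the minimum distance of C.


Weight distribution: A_0 = 1, A_1 = 1, A_2 = 3, A_3 = 3. Minimum distance d = 1.

Enumerate all 2^3 = 8 messages m ∈ F_2^3.
For each, compute codeword c = mG in F_2^5, then tally its weight.
  m = 000 → c = 00000, weight = 0.
  m = 100 → c = 11010, weight = 3.
  m = 010 → c = 10011, weight = 3.
  m = 110 → c = 01001, weight = 2.
  m = 001 → c = 11000, weight = 2.
  m = 101 → c = 00010, weight = 1.
  m = 011 → c = 01011, weight = 3.
  m = 111 → c = 10001, weight = 2.
Tally weights:
  weight 0: 1 codewords.
  weight 1: 1 codewords.
  weight 2: 3 codewords.
  weight 3: 3 codewords.
Minimum distance d = smallest w > 0 with A_w > 0 = 1.
Sanity: Σ A_w = 8 = 2^3 = 8 ✓.


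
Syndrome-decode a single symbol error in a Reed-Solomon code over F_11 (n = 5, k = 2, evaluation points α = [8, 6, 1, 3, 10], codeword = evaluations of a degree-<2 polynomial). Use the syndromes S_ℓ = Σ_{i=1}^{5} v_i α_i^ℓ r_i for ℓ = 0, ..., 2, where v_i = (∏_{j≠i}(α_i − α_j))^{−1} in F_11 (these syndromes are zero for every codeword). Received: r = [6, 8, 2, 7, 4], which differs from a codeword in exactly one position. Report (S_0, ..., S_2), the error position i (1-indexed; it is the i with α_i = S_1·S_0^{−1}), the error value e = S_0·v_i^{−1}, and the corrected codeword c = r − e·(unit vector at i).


S = (4, 1, 3), error at position 4, error magnitude e = 7, c = [6, 8, 2, 0, 4].

Step 1: column multipliers v_i = (∏_{j≠i}(α_i − α_j))^{−1} mod 11.
  i = 1 (α = 8): (8−6)(8−1)(8−3)(8−10) = 2·7·5·(−2) = −140 ≡ 3, so v_1 = 3^{−1} = 4 (mod 11).
  i = 2 (α = 6): (6−8)(6−1)(6−3)(6−10) = (−2)·5·3·(−4) = 120 ≡ 10, so v_2 = 10^{−1} = 10 (mod 11).
  i = 3 (α = 1): (1−8)(1−6)(1−3)(1−10) = (−7)·(−5)·(−2)·(−9) = 630 ≡ 3, so v_3 = 3^{−1} = 4 (mod 11).
  i = 4 (α = 3): (3−8)(3−6)(3−1)(3−10) = (−5)·(−3)·2·(−7) = −210 ≡ 10, so v_4 = 10^{−1} = 10 (mod 11).
  i = 5 (α = 10): (10−8)(10−6)(10−1)(10−3) = 2·4·9·7 = 504 ≡ 9, so v_5 = 9^{−1} = 5 (mod 11).
  v = [4, 10, 4, 10, 5].
Step 2: syndromes of r = [6, 8, 2, 7, 4] (all sums mod 11).
  S_0 = Σ v_i r_i = 4·6 + 10·8 + 4·2 + 10·7 + 5·4 = 202 ≡ 4.
  S_1 = Σ v_i α_i r_i = 4·8·6 + 10·6·8 + 4·1·2 + 10·3·7 + 5·10·4 = 1090 ≡ 1.
  α_i^2 mod 11 = [9, 3, 1, 9, 1].
  S_2 = Σ v_i α_i^2 r_i = 4·9·6 + 10·3·8 + 4·1·2 + 10·9·7 + 5·1·4 = 1114 ≡ 3.
  S = (4, 1, 3) ≠ 0, so r is not a codeword (an error is present).
Step 3: locate the error. For a single error e at position i, S_ℓ = v_i·e·α_i^ℓ, so α_err = S_1/S_0.
  S_0^{−1} = 4^{−1} = 3 (mod 11), so α_err = 1·3 = 3 ≡ 3 = α_4. Error position i = 4.
  Consistency check: S_2/S_1 = 3·1 = 3 ≡ 3 = α_err ✓ (single-error assumption holds).
Step 4: error magnitude e = S_0/v_4 = S_0·∏_{j≠4}(α_4 − α_j) = 4·10 = 40 ≡ 7 (mod 11).
Step 5: correct position 4: c_4 = r_4 − e = 7 − 7 ≡ 0 (mod 11). Hence c = [6, 8, 2, 0, 4].
  Check: interpolating c through the α_i gives m(x) = 3 + 10·x (degree < 2) with m(α_i) = c_i for every i, so c is indeed a codeword.


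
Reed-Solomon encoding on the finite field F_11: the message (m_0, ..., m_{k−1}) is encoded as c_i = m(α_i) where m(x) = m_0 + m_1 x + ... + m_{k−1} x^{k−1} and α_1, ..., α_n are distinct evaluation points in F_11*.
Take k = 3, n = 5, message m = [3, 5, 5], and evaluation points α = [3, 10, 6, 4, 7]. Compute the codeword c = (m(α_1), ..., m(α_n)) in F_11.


c = [8, 3, 4, 4, 8]

Message polynomial: m(x) = 3 + 5·x + 5·x^2 (mod 11).
For each evaluation point α_i, compute m(α_i) mod 11:
  α_1 = 3: Horner steps 5 → 9 → 8, so m(3) = 8.
  α_2 = 10: Horner steps 5 → 0 → 3, so m(10) = 3.
  α_3 = 6: Horner steps 5 → 2 → 4, so m(6) = 4.
  α_4 = 4: Horner steps 5 → 3 → 4, so m(4) = 4.
  α_5 = 7: Horner steps 5 → 7 → 8, so m(7) = 8.
Codeword c = [8, 3, 4, 4, 8] ∈ F_11^5.


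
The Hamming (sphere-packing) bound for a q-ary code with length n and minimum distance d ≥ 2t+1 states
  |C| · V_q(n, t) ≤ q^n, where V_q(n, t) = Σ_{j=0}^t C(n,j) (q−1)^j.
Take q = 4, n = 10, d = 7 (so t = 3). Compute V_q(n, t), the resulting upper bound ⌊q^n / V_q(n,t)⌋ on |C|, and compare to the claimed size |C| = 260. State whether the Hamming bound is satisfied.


V_q(n, t) = 3676, q^n = 1048576, Hamming bound = 285, |C| = 260 ≤ bound (satisfied).

Step 1: Compute V_q(n, t) = Σ_{j=0}^3 C(n, j) (q−1)^j.
  j = 0: C(10,0)·(3)^0 = 1·1 = 1.
  j = 1: C(10,1)·(3)^1 = 10·3 = 30.
  j = 2: C(10,2)·(3)^2 = 45·9 = 405.
  j = 3: C(10,3)·(3)^3 = 120·27 = 3240.
  V_q(n, t) = 1 + 30 + 405 + 3240 = 3676.
Step 2: q^n = 4^10 = 1048576.
Step 3: Hamming bound ⌊q^n / V_q(n,t)⌋ = ⌊1048576/3676⌋ = 285.
Step 4: Compare |C| = 260 to 285: satisfied.
The claimed |C| lies below the Hamming bound.


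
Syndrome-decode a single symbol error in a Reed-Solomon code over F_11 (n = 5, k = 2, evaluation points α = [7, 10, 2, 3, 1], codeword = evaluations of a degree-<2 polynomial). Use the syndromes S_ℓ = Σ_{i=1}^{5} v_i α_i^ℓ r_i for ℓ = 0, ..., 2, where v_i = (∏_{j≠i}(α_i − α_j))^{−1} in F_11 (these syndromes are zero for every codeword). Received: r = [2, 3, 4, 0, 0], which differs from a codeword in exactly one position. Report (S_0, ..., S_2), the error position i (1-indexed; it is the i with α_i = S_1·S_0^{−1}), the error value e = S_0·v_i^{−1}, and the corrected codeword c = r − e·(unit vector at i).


S = (3, 9, 5), error at position 4, error magnitude e = 3, c = [2, 3, 4, 8, 0].

Step 1: column multipliers v_i = (∏_{j≠i}(α_i − α_j))^{−1} mod 11.
  i = 1 (α = 7): (7−10)(7−2)(7−3)(7−1) = (−3)·5·4·6 = −360 ≡ 3, so v_1 = 3^{−1} = 4 (mod 11).
  i = 2 (α = 10): (10−7)(10−2)(10−3)(10−1) = 3·8·7·9 = 1512 ≡ 5, so v_2 = 5^{−1} = 9 (mod 11).
  i = 3 (α = 2): (2−7)(2−10)(2−3)(2−1) = (−5)·(−8)·(−1)·1 = −40 ≡ 4, so v_3 = 4^{−1} = 3 (mod 11).
  i = 4 (α = 3): (3−7)(3−10)(3−2)(3−1) = (−4)·(−7)·1·2 = 56 ≡ 1, so v_4 = 1^{−1} = 1 (mod 11).
  i = 5 (α = 1): (1−7)(1−10)(1−2)(1−3) = (−6)·(−9)·(−1)·(−2) = 108 ≡ 9, so v_5 = 9^{−1} = 5 (mod 11).
  v = [4, 9, 3, 1, 5].
Step 2: syndromes of r = [2, 3, 4, 0, 0] (all sums mod 11).
  S_0 = Σ v_i r_i = 4·2 + 9·3 + 3·4 + 1·0 + 5·0 = 47 ≡ 3.
  S_1 = Σ v_i α_i r_i = 4·7·2 + 9·10·3 + 3·2·4 + 1·3·0 + 5·1·0 = 350 ≡ 9.
  α_i^2 mod 11 = [5, 1, 4, 9, 1].
  S_2 = Σ v_i α_i^2 r_i = 4·5·2 + 9·1·3 + 3·4·4 + 1·9·0 + 5·1·0 = 115 ≡ 5.
  S = (3, 9, 5) ≠ 0, so r is not a codeword (an error is present).
Step 3: locate the error. For a single error e at position i, S_ℓ = v_i·e·α_i^ℓ, so α_err = S_1/S_0.
  S_0^{−1} = 3^{−1} = 4 (mod 11), so α_err = 9·4 = 36 ≡ 3 = α_4. Error position i = 4.
  Consistency check: S_2/S_1 = 5·5 = 25 ≡ 3 = α_err ✓ (single-error assumption holds).
Step 4: error magnitude e = S_0/v_4 = S_0·∏_{j≠4}(α_4 − α_j) = 3·1 = 3 ≡ 3 (mod 11).
Step 5: correct position 4: c_4 = r_4 − e = 0 − 3 ≡ 8 (mod 11). Hence c = [2, 3, 4, 8, 0].
  Check: interpolating c through the α_i gives m(x) = 7 + 4·x (degree < 2) with m(α_i) = c_i for every i, so c is indeed a codeword.


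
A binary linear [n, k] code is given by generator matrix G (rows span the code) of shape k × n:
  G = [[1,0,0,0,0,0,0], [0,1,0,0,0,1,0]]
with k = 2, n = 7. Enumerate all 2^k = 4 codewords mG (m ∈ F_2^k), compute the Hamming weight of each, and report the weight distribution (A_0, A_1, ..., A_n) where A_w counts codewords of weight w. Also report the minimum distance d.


Weight distribution: A_0 = 1, A_1 = 1, A_2 = 1, A_3 = 1. Minimum distance d = 1.

Enumerate all 2^2 = 4 messages m ∈ F_2^2.
For each, compute codeword c = mG in F_2^7, then tally its weight.
  m = 00 → c = 0000000, weight = 0.
  m = 10 → c = 1000000, weight = 1.
  m = 01 → c = 0100010, weight = 2.
  m = 11 → c = 1100010, weight = 3.
Tally weights:
  weight 0: 1 codewords.
  weight 1: 1 codewords.
  weight 2: 1 codewords.
  weight 3: 1 codewords.
Minimum distance d = smallest w > 0 with A_w > 0 = 1.
Sanity: Σ A_w = 4 = 2^2 = 4 ✓.


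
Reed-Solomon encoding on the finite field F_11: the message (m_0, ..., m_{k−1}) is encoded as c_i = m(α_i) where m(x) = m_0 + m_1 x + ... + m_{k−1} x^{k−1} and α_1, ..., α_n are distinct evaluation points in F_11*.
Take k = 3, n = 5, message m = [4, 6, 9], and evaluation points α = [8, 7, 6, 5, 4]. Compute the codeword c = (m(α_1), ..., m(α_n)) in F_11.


c = [1, 3, 1, 6, 7]

Message polynomial: m(x) = 4 + 6·x + 9·x^2 (mod 11).
For each evaluation point α_i, compute m(α_i) mod 11:
  α_1 = 8: Horner steps 9 → 1 → 1, so m(8) = 1.
  α_2 = 7: Horner steps 9 → 3 → 3, so m(7) = 3.
  α_3 = 6: Horner steps 9 → 5 → 1, so m(6) = 1.
  α_4 = 5: Horner steps 9 → 7 → 6, so m(5) = 6.
  α_5 = 4: Horner steps 9 → 9 → 7, so m(4) = 7.
Codeword c = [1, 3, 1, 6, 7] ∈ F_11^5.


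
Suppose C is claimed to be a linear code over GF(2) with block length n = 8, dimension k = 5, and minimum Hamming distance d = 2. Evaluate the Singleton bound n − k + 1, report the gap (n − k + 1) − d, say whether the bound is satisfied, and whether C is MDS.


Singleton RHS = n − k + 1 = 4, slack = 2, bound satisfied, not MDS.

Singleton bound: d ≤ n − k + 1.
Here n = 8, k = 5, so n − k + 1 = 4.
Given d = 2, check d ≤ 4: YES.
Slack = (n − k + 1) − d = 2.
The code is NOT MDS (slack = 2 > 0).
Description: the claimed parameters are [8, 5, 2]_2; such a code would be non-MDS.


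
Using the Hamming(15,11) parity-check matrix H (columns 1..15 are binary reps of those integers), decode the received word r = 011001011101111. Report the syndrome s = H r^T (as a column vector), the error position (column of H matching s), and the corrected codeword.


s = (1, 1, 0, 0)^T, error position = 12, corrected codeword c = 011001011100111

Compute s = H r^T mod 2 one row at a time:
  s_1 = 1 + 1 + 1 + 0 + 1 + 1 + 1 + 1 = 7 ≡ 1 (mod 2).
  s_2 = 0 + 0 + 1 + 0 + 1 + 1 + 1 + 1 = 5 ≡ 1 (mod 2).
  s_3 = 1 + 1 + 1 + 0 + 1 + 0 + 1 + 1 = 6 ≡ 0 (mod 2).
  s_4 = 0 + 1 + 0 + 0 + 1 + 0 + 1 + 1 = 4 ≡ 0 (mod 2).
s = (1, 1, 0, 0)^T — this equals column 12 of H (binary 1100), so error is at position 12.
Correct: flip bit 12 of r = 011001011101111 to get c = 011001011100111.


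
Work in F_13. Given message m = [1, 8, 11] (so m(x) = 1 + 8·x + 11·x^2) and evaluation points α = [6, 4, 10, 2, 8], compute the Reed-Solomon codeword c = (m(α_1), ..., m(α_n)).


c = [3, 1, 11, 9, 2]

Message polynomial: m(x) = 1 + 8·x + 11·x^2 (mod 13).
For each evaluation point α_i, compute m(α_i) mod 13:
  α_1 = 6: Horner steps 11 → 9 → 3, so m(6) = 3.
  α_2 = 4: Horner steps 11 → 0 → 1, so m(4) = 1.
  α_3 = 10: Horner steps 11 → 1 → 11, so m(10) = 11.
  α_4 = 2: Horner steps 11 → 4 → 9, so m(2) = 9.
  α_5 = 8: Horner steps 11 → 5 → 2, so m(8) = 2.
Codeword c = [3, 1, 11, 9, 2] ∈ F_13^5.


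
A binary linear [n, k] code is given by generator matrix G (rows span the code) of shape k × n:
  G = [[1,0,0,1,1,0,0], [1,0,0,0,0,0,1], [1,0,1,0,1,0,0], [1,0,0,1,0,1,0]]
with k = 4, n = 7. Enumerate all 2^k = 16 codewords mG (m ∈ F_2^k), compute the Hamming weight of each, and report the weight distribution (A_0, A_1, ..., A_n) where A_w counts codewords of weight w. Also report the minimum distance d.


Weight distribution: A_0 = 1, A_2 = 3, A_3 = 8, A_4 = 3, A_6 = 1. Minimum distance d = 2.

Enumerate all 2^4 = 16 messages m ∈ F_2^4.
For each, compute codeword c = mG in F_2^7, then tally its weight.
  m = 0000 → c = 0000000, weight = 0.
  m = 1000 → c = 1001100, weight = 3.
  m = 0100 → c = 1000001, weight = 2.
  m = 1100 → c = 0001101, weight = 3.
  m = 0010 → c = 1010100, weight = 3.
  m = 1010 → c = 0011000, weight = 2.
  m = 0110 → c = 0010101, weight = 3.
  m = 1110 → c = 1011001, weight = 4.
  m = 0001 → c = 1001010, weight = 3.
  m = 1001 → c = 0000110, weight = 2.
  m = 0101 → c = 0001011, weight = 3.
  m = 1101 → c = 1000111, weight = 4.
  m = 0011 → c = 0011110, weight = 4.
  m = 1011 → c = 1010010, weight = 3.
  m = 0111 → c = 1011111, weight = 6.
  m = 1111 → c = 0010011, weight = 3.
Tally weights:
  weight 0: 1 codewords.
  weight 2: 3 codewords.
  weight 3: 8 codewords.
  weight 4: 3 codewords.
  weight 6: 1 codewords.
Minimum distance d = smallest w > 0 with A_w > 0 = 2.
Sanity: Σ A_w = 16 = 2^4 = 16 ✓.


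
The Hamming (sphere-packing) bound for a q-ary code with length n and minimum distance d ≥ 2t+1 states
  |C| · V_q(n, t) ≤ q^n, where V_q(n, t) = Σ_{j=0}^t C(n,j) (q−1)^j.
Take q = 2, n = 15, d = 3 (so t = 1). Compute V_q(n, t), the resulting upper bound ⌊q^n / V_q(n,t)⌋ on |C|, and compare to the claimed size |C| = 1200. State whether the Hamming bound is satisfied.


V_q(n, t) = 16, q^n = 32768, Hamming bound = 2048, |C| = 1200 ≤ bound (satisfied).

Step 1: Compute V_q(n, t) = Σ_{j=0}^1 C(n, j) (q−1)^j.
  j = 0: C(15,0)·(1)^0 = 1·1 = 1.
  j = 1: C(15,1)·(1)^1 = 15·1 = 15.
  V_q(n, t) = 1 + 15 = 16.
Step 2: q^n = 2^15 = 32768.
Step 3: Hamming bound ⌊q^n / V_q(n,t)⌋ = ⌊32768/16⌋ = 2048.
Step 4: Compare |C| = 1200 to 2048: satisfied.
The claimed |C| lies below the Hamming bound.


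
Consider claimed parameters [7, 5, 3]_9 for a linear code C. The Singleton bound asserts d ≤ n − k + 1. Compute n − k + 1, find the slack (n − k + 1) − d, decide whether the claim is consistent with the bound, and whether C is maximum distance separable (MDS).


Singleton RHS = n − k + 1 = 3, slack = 0, bound satisfied, MDS.

Singleton bound: d ≤ n − k + 1.
Here n = 7, k = 5, so n − k + 1 = 3.
Given d = 3, check d ≤ 3: YES.
Slack = (n − k + 1) − d = 0.
The code is MDS (slack = 0).
Description: the claimed parameters are [7, 5, 3]_9; such a code would be MDS (meets Singleton bound).


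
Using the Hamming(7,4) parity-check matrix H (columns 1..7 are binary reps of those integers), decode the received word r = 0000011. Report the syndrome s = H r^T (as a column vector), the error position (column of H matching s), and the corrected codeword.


s = (0, 0, 1)^T, error position = 1, corrected codeword c = 1000011

Compute s = H r^T mod 2 one row at a time:
  s_1 = 0 + 0 + 1 + 1 = 2 ≡ 0 (mod 2).
  s_2 = 0 + 0 + 1 + 1 = 2 ≡ 0 (mod 2).
  s_3 = 0 + 0 + 0 + 1 = 1 ≡ 1 (mod 2).
s = (0, 0, 1)^T — this equals column 1 of H (binary 001), so error is at position 1.
Correct: flip bit 1 of r = 0000011 to get c = 1000011.


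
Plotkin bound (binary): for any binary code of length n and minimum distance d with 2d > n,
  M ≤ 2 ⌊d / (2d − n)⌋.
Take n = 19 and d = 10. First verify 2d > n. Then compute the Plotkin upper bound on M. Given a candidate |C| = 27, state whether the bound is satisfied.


Plotkin bound M ≤ 20; given |C| = 27 > bound (violated).

Check applicability: 2d = 20, n = 19.
2d − n = 1 > 0, so Plotkin applies.
Compute d/(2d−n) = 10/1 ≈ 10.0000.
⌊d/(2d−n)⌋ = 10.
Plotkin bound: M ≤ 2·10 = 20.
Given |C| = 27, check: VIOLATED.
This |C| is above the Plotkin bound, so no binary code with n = 19, d = 10 and 27 codewords exists.


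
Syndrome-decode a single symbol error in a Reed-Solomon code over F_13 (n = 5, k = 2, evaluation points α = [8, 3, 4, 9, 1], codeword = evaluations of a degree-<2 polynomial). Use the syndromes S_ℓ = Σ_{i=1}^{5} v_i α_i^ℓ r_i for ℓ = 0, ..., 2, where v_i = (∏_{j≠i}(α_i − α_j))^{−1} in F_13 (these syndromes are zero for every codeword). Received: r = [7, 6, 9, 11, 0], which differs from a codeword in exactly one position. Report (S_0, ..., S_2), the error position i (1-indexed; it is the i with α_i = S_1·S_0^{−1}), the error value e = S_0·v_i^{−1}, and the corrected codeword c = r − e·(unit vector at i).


S = (4, 6, 9), error at position 1, error magnitude e = 12, c = [8, 6, 9, 11, 0].

Step 1: column multipliers v_i = (∏_{j≠i}(α_i − α_j))^{−1} mod 13.
  i = 1 (α = 8): (8−3)(8−4)(8−9)(8−1) = 5·4·(−1)·7 = −140 ≡ 3, so v_1 = 3^{−1} = 9 (mod 13).
  i = 2 (α = 3): (3−8)(3−4)(3−9)(3−1) = (−5)·(−1)·(−6)·2 = −60 ≡ 5, so v_2 = 5^{−1} = 8 (mod 13).
  i = 3 (α = 4): (4−8)(4−3)(4−9)(4−1) = (−4)·1·(−5)·3 = 60 ≡ 8, so v_3 = 8^{−1} = 5 (mod 13).
  i = 4 (α = 9): (9−8)(9−3)(9−4)(9−1) = 1·6·5·8 = 240 ≡ 6, so v_4 = 6^{−1} = 11 (mod 13).
  i = 5 (α = 1): (1−8)(1−3)(1−4)(1−9) = (−7)·(−2)·(−3)·(−8) = 336 ≡ 11, so v_5 = 11^{−1} = 6 (mod 13).
  v = [9, 8, 5, 11, 6].
Step 2: syndromes of r = [7, 6, 9, 11, 0] (all sums mod 13).
  S_0 = Σ v_i r_i = 9·7 + 8·6 + 5·9 + 11·11 + 6·0 = 277 ≡ 4.
  S_1 = Σ v_i α_i r_i = 9·8·7 + 8·3·6 + 5·4·9 + 11·9·11 + 6·1·0 = 1917 ≡ 6.
  α_i^2 mod 13 = [12, 9, 3, 3, 1].
  S_2 = Σ v_i α_i^2 r_i = 9·12·7 + 8·9·6 + 5·3·9 + 11·3·11 + 6·1·0 = 1686 ≡ 9.
  S = (4, 6, 9) ≠ 0, so r is not a codeword (an error is present).
Step 3: locate the error. For a single error e at position i, S_ℓ = v_i·e·α_i^ℓ, so α_err = S_1/S_0.
  S_0^{−1} = 4^{−1} = 10 (mod 13), so α_err = 6·10 = 60 ≡ 8 = α_1. Error position i = 1.
  Consistency check: S_2/S_1 = 9·11 = 99 ≡ 8 = α_err ✓ (single-error assumption holds).
Step 4: error magnitude e = S_0/v_1 = S_0·∏_{j≠1}(α_1 − α_j) = 4·3 = 12 ≡ 12 (mod 13).
Step 5: correct position 1: c_1 = r_1 − e = 7 − 12 ≡ 8 (mod 13). Hence c = [8, 6, 9, 11, 0].
  Check: interpolating c through the α_i gives m(x) = 10 + 3·x (degree < 2) with m(α_i) = c_i for every i, so c is indeed a codeword.


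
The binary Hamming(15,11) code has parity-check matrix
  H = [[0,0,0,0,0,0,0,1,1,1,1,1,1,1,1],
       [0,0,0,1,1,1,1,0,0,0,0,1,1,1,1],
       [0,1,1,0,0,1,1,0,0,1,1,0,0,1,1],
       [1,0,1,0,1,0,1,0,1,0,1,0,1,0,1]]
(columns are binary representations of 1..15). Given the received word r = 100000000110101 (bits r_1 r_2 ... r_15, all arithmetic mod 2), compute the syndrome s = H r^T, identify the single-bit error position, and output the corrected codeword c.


s = (0, 0, 1, 0)^T, error position = 2, corrected codeword c = 110000000110101

Compute s = H r^T mod 2 one row at a time:
  s_1 = 0 + 0 + 1 + 1 + 0 + 1 + 0 + 1 = 4 ≡ 0 (mod 2).
  s_2 = 0 + 0 + 0 + 0 + 0 + 1 + 0 + 1 = 2 ≡ 0 (mod 2).
  s_3 = 0 + 0 + 0 + 0 + 1 + 1 + 0 + 1 = 3 ≡ 1 (mod 2).
  s_4 = 1 + 0 + 0 + 0 + 0 + 1 + 1 + 1 = 4 ≡ 0 (mod 2).
s = (0, 0, 1, 0)^T — this equals column 2 of H (binary 0010), so error is at position 2.
Correct: flip bit 2 of r = 100000000110101 to get c = 110000000110101.


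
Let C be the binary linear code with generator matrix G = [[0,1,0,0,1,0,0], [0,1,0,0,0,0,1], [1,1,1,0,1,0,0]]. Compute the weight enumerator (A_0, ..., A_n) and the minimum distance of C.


Weight distribution: A_0 = 1, A_2 = 4, A_4 = 3. Minimum distance d = 2.

Enumerate all 2^3 = 8 messages m ∈ F_2^3.
For each, compute codeword c = mG in F_2^7, then tally its weight.
  m = 000 → c = 0000000, weight = 0.
  m = 100 → c = 0100100, weight = 2.
  m = 010 → c = 0100001, weight = 2.
  m = 110 → c = 0000101, weight = 2.
  m = 001 → c = 1110100, weight = 4.
  m = 101 → c = 1010000, weight = 2.
  m = 011 → c = 1010101, weight = 4.
  m = 111 → c = 1110001, weight = 4.
Tally weights:
  weight 0: 1 codewords.
  weight 2: 4 codewords.
  weight 4: 3 codewords.
Minimum distance d = smallest w > 0 with A_w > 0 = 2.
Sanity: Σ A_w = 8 = 2^3 = 8 ✓.


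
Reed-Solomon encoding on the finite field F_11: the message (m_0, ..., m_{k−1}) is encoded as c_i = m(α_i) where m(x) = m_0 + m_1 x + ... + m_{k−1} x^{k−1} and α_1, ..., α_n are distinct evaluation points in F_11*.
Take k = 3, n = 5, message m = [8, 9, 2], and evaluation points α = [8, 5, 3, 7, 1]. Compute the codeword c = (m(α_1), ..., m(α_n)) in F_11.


c = [10, 4, 9, 4, 8]

Message polynomial: m(x) = 8 + 9·x + 2·x^2 (mod 11).
For each evaluation point α_i, compute m(α_i) mod 11:
  α_1 = 8: Horner steps 2 → 3 → 10, so m(8) = 10.
  α_2 = 5: Horner steps 2 → 8 → 4, so m(5) = 4.
  α_3 = 3: Horner steps 2 → 4 → 9, so m(3) = 9.
  α_4 = 7: Horner steps 2 → 1 → 4, so m(7) = 4.
  α_5 = 1: Horner steps 2 → 0 → 8, so m(1) = 8.
Codeword c = [10, 4, 9, 4, 8] ∈ F_11^5.


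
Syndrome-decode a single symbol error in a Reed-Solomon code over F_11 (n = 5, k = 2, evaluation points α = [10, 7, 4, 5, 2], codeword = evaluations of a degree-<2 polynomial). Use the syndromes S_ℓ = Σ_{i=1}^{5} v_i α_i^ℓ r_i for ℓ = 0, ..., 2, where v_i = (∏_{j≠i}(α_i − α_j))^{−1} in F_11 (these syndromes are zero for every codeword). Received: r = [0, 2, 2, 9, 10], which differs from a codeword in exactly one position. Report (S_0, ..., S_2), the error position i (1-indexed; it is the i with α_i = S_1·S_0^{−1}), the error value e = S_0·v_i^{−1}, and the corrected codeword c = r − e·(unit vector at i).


S = (5, 2, 3), error at position 2, error magnitude e = 1, c = [0, 1, 2, 9, 10].

Step 1: column multipliers v_i = (∏_{j≠i}(α_i − α_j))^{−1} mod 11.
  i = 1 (α = 10): (10−7)(10−4)(10−5)(10−2) = 3·6·5·8 = 720 ≡ 5, so v_1 = 5^{−1} = 9 (mod 11).
  i = 2 (α = 7): (7−10)(7−4)(7−5)(7−2) = (−3)·3·2·5 = −90 ≡ 9, so v_2 = 9^{−1} = 5 (mod 11).
  i = 3 (α = 4): (4−10)(4−7)(4−5)(4−2) = (−6)·(−3)·(−1)·2 = −36 ≡ 8, so v_3 = 8^{−1} = 7 (mod 11).
  i = 4 (α = 5): (5−10)(5−7)(5−4)(5−2) = (−5)·(−2)·1·3 = 30 ≡ 8, so v_4 = 8^{−1} = 7 (mod 11).
  i = 5 (α = 2): (2−10)(2−7)(2−4)(2−5) = (−8)·(−5)·(−2)·(−3) = 240 ≡ 9, so v_5 = 9^{−1} = 5 (mod 11).
  v = [9, 5, 7, 7, 5].
Step 2: syndromes of r = [0, 2, 2, 9, 10] (all sums mod 11).
  S_0 = Σ v_i r_i = 9·0 + 5·2 + 7·2 + 7·9 + 5·10 = 137 ≡ 5.
  S_1 = Σ v_i α_i r_i = 9·10·0 + 5·7·2 + 7·4·2 + 7·5·9 + 5·2·10 = 541 ≡ 2.
  α_i^2 mod 11 = [1, 5, 5, 3, 4].
  S_2 = Σ v_i α_i^2 r_i = 9·1·0 + 5·5·2 + 7·5·2 + 7·3·9 + 5·4·10 = 509 ≡ 3.
  S = (5, 2, 3) ≠ 0, so r is not a codeword (an error is present).
Step 3: locate the error. For a single error e at position i, S_ℓ = v_i·e·α_i^ℓ, so α_err = S_1/S_0.
  S_0^{−1} = 5^{−1} = 9 (mod 11), so α_err = 2·9 = 18 ≡ 7 = α_2. Error position i = 2.
  Consistency check: S_2/S_1 = 3·6 = 18 ≡ 7 = α_err ✓ (single-error assumption holds).
Step 4: error magnitude e = S_0/v_2 = S_0·∏_{j≠2}(α_2 − α_j) = 5·9 = 45 ≡ 1 (mod 11).
Step 5: correct position 2: c_2 = r_2 − e = 2 − 1 ≡ 1 (mod 11). Hence c = [0, 1, 2, 9, 10].
  Check: interpolating c through the α_i gives m(x) = 7 + 7·x (degree < 2) with m(α_i) = c_i for every i, so c is indeed a codeword.


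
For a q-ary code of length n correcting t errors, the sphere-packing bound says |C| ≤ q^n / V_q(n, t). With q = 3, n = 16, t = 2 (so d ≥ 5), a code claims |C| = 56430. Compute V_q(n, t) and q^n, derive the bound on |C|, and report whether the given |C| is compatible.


V_q(n, t) = 513, q^n = 43046721, Hamming bound = 83911, |C| = 56430 ≤ bound (satisfied).

Step 1: Compute V_q(n, t) = Σ_{j=0}^2 C(n, j) (q−1)^j.
  j = 0: C(16,0)·(2)^0 = 1·1 = 1.
  j = 1: C(16,1)·(2)^1 = 16·2 = 32.
  j = 2: C(16,2)·(2)^2 = 120·4 = 480.
  V_q(n, t) = 1 + 32 + 480 = 513.
Step 2: q^n = 3^16 = 43046721.
Step 3: Hamming bound ⌊q^n / V_q(n,t)⌋ = ⌊43046721/513⌋ = 83911.
Step 4: Compare |C| = 56430 to 83911: satisfied.
The claimed |C| lies below the Hamming bound.


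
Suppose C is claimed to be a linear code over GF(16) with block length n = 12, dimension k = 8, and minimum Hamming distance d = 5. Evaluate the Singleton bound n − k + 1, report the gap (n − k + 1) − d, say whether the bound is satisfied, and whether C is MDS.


Singleton RHS = n − k + 1 = 5, slack = 0, bound satisfied, MDS.

Singleton bound: d ≤ n − k + 1.
Here n = 12, k = 8, so n − k + 1 = 5.
Given d = 5, check d ≤ 5: YES.
Slack = (n − k + 1) − d = 0.
The code is MDS (slack = 0).
Description: the claimed parameters are [12, 8, 5]_16; such a code would be MDS (meets Singleton bound).


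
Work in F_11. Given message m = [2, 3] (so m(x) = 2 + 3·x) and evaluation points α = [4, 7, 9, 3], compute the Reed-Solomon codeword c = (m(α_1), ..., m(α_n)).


c = [3, 1, 7, 0]

Message polynomial: m(x) = 2 + 3·x (mod 11).
For each evaluation point α_i, compute m(α_i) mod 11:
  α_1 = 4: Horner steps 3 → 3, so m(4) = 3.
  α_2 = 7: Horner steps 3 → 1, so m(7) = 1.
  α_3 = 9: Horner steps 3 → 7, so m(9) = 7.
  α_4 = 3: Horner steps 3 → 0, so m(3) = 0.
Codeword c = [3, 1, 7, 0] ∈ F_11^4.


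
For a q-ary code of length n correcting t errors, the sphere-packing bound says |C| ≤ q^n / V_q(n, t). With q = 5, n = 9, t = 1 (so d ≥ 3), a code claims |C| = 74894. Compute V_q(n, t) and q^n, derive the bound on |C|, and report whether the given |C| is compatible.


V_q(n, t) = 37, q^n = 1953125, Hamming bound = 52787, |C| = 74894 > bound (violated).

Step 1: Compute V_q(n, t) = Σ_{j=0}^1 C(n, j) (q−1)^j.
  j = 0: C(9,0)·(4)^0 = 1·1 = 1.
  j = 1: C(9,1)·(4)^1 = 9·4 = 36.
  V_q(n, t) = 1 + 36 = 37.
Step 2: q^n = 5^9 = 1953125.
Step 3: Hamming bound ⌊q^n / V_q(n,t)⌋ = ⌊1953125/37⌋ = 52787.
Step 4: Compare |C| = 74894 to 52787: violated.
The claimed |C| lies above the Hamming bound, so no 5-ary code of length 9 with d ≥ 3 can have 74894 codewords.
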